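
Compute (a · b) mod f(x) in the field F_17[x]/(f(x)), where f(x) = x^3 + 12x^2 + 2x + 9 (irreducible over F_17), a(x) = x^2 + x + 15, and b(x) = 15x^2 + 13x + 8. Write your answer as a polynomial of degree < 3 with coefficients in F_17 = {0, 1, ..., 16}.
a · b ≡ 15x + 9 (mod f(x))

Multiply in F_17[x]: a(x)·b(x) = (x^2 + x + 15)·(15x^2 + 13x + 8) = 15x^4 + 11x^3 + 8x^2 + 16x + 1. This has degree ≥ 3, so divide by f(x) over F_17: 15x^4 + 11x^3 + 8x^2 + 16x + 1 = (15x + 1)·(x^3 + 12x^2 + 2x + 9) + (15x + 9). Hence a·b ≡ 15x + 9 (mod f). (F_17[x]/(f) is a field with 17^3 = 4913 elements since f is irreducible of degree 3.)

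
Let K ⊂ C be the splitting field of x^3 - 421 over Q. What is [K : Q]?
[K : Q] = 6

The roots of x^3 - 421 are ∛421, ω∛421, ω^2∛421 where ω = e^(2πi/3) is a primitive cube root of unity, so K = Q(∛421, ω). Now [Q(∛421):Q] = 3 (since 421 is not a perfect cube, x^3 - 421 is irreducible) and [Q(ω):Q] = 2. Both 2 and 3 divide [K:Q], and [K:Q] ≤ 3·2 = 6, so [K:Q] = 6. (Equivalently: Q(∛421) ⊂ R but ω ∉ R, so [K : Q(∛421)] = 2.)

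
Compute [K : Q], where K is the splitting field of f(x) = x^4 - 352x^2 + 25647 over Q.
[K : Q] = 4

Solving the quadratic in x^2: x^2 = (352 ± √(352^2 - 4·25647))/2 = (352 ± √21316)/2 = (352 ± 146)/2, giving x^2 = 249 or x^2 = 103. So f(x) = (x^2 - 249)(x^2 - 103) and the roots of f are ±√249, ±√103. Hence the splitting field is K = Q(√249, √103). Since 249 and 103 are distinct squarefree integers > 1, their product 25647 is not a perfect square, so √103 ∉ Q(√249). By the tower law [K:Q] = [Q(√249,√103):Q(√249)] · [Q(√249):Q] = 2 · 2 = 4.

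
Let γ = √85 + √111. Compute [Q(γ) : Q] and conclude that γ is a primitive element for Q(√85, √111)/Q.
[Q(γ) : Q] = 4 (equivalently, Q(γ) = Q(√85, √111))

Obviously Q(γ) ⊆ Q(√85, √111), and [Q(√85, √111):Q] = 4 (since 85, 111 are distinct squarefree integers > 1 with 9435 not a perfect square). To show equality we compute the minimal polynomial of γ. From γ = √85 + √111: γ^2 = 85 + 2√(9435) + 111 = 196 + 2√(9435), so γ^2 - 196 = 2√(9435); squaring, (γ^2 - 196)^2 = 4·9435, i.e. γ^4 - 392γ^2 + 38416 - 37740 = 0, i.e. γ^4 - 392γ^2 + 676 = 0. So γ is a root of x^4 - 392x^2 + 676. This polynomial is irreducible over Q: it has no rational root (each ±√85 ± √111 is irrational), and any factorization into two quadratics over Q would force √(9435) ∈ Q (pairing opposite roots) or √85, √111 ∈ Q (other pairings), all impossible. Hence [Q(γ):Q] = 4 = [Q(√85, √111):Q], so Q(γ) = Q(√85, √111).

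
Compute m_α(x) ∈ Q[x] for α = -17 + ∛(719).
m_α(x) = x^3 + 51x^2 + 867x + 4194

Set β = α + 17 = ∛(719), so β^3 = 719. Then (α + 17)^3 - 719 = 0, i.e. α is a root of g(x) = (x + 17)^3 - 719 = x^3 + 51x^2 + 867x + 4194. Since g(x) = h(x + 17) where h(x) = x^3 - 719, and h is irreducible over Q (because 719 is not a perfect cube, so h has no rational root, and a monic cubic with no rational root is irreducible), g is also irreducible (irreducibility is preserved under the substitution x → x + 17). Hence m_α(x) = x^3 + 51x^2 + 867x + 4194.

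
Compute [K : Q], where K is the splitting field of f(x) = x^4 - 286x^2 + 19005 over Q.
[K : Q] = 4

Solving the quadratic in x^2: x^2 = (286 ± √(286^2 - 4·19005))/2 = (286 ± √5776)/2 = (286 ± 76)/2, giving x^2 = 181 or x^2 = 105. So f(x) = (x^2 - 181)(x^2 - 105) and the roots of f are ±√181, ±√105. Hence the splitting field is K = Q(√181, √105). Since 181 and 105 are distinct squarefree integers > 1, their product 19005 is not a perfect square, so √105 ∉ Q(√181). By the tower law [K:Q] = [Q(√181,√105):Q(√181)] · [Q(√181):Q] = 2 · 2 = 4.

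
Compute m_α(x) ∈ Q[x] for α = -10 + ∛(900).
m_α(x) = x^3 + 30x^2 + 300x + 100

Set β = α + 10 = ∛(900), so β^3 = 900. Then (α + 10)^3 - 900 = 0, i.e. α is a root of g(x) = (x + 10)^3 - 900 = x^3 + 30x^2 + 300x + 100. Since g(x) = h(x + 10) where h(x) = x^3 - 900, and h is irreducible over Q (because 900 is not a perfect cube, so h has no rational root, and a monic cubic with no rational root is irreducible), g is also irreducible (irreducibility is preserved under the substitution x → x + 10). Hence m_α(x) = x^3 + 30x^2 + 300x + 100.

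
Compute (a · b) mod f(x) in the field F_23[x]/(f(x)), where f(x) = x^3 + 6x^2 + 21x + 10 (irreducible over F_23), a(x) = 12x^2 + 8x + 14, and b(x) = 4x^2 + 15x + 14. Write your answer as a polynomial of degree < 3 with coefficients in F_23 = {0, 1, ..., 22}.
a · b ≡ 22x^2 + 12x + 13 (mod f(x))

Multiply in F_23[x]: a(x)·b(x) = (12x^2 + 8x + 14)·(4x^2 + 15x + 14) = 2x^4 + 5x^3 + 22x^2 + 12. This has degree ≥ 3, so divide by f(x) over F_23: 2x^4 + 5x^3 + 22x^2 + 12 = (2x + 16)·(x^3 + 6x^2 + 21x + 10) + (22x^2 + 12x + 13). Hence a·b ≡ 22x^2 + 12x + 13 (mod f). (F_23[x]/(f) is a field with 23^3 = 12167 elements since f is irreducible of degree 3.)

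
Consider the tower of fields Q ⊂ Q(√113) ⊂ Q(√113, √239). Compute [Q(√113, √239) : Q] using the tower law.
[Q(√113, √239) : Q] = 4

[Q(√113):Q] = 2 (min poly x^2 - 113, irreducible since 113 is squarefree > 1). For the top step, suppose √239 ∈ Q(√113), say √239 = c + d√113 with c, d ∈ Q. Squaring: 239 = c^2 + 113d^2 + 2cd√113. Since √113 ∉ Q this forces 2cd = 0. If d = 0 then √239 = c ∈ Q, contradicting 239 squarefree > 1. If c = 0 then 239 = 113d^2, so 113·239 = (113d)^2 is a perfect square in Q — but 113·239 = 27007 is not a perfect square (since 113 and 239 are distinct squarefree integers). Contradiction. Hence √239 ∉ Q(√113), so x^2 - 239 stays irreducible over Q(√113) and [Q(√113, √239) : Q(√113)] = 2. By the tower law, [Q(√113, √239) : Q] = 2 · 2 = 4.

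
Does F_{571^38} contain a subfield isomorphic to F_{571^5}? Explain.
No: F_{571^5} is not a subfield of F_{571^38}

F_{p^m} embeds in F_{p^n} iff m | n. Here 5 ∤ 38 (since 38 = 7·5 + 3 with remainder 3 ≠ 0), so F_{571^5} is not a subfield of F_{571^38}. Equivalently: if it were, the tower law would give 5 = [F_{571^5}:F_571] dividing [F_{571^38}:F_571] = 38, contradiction.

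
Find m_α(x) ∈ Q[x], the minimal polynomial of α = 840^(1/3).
m_α(x) = x^3 - 840

α satisfies α^3 = 840, so x^3 - 840 annihilates α. By the rational root test, a rational root p/q (in lowest terms) of x^3 - 840 would satisfy p^3 = 840 q^3, forcing q = 1 and p^3 = 840; but 840 is not a perfect cube, contradiction. A monic cubic over Q with no rational root is irreducible (any nontrivial factorization would include a linear factor). Hence x^3 - 840 is the minimal polynomial of α, and in particular [Q(α):Q] = 3.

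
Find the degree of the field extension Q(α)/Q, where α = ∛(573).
[Q(α):Q] = 3

The minimal polynomial of α is x^3 - 573, irreducible over Q since 573 is not a perfect cube (so x^3 - 573 has no rational root). Hence [Q(α):Q] = deg(m_α) = 3.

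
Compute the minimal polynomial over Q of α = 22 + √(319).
m_α(x) = x^2 - 44x + 165

From α - 22 = √(319), squaring gives (α - 22)^2 = 319, i.e. α^2 - 44α + 484 = 319, so α^2 - 44α + 165 = 0. The discriminant of x^2 - 44x + 165 is (-44)^2 - 4·(165) = 1936 - 660 = 1276, and 4·(319) is not a perfect square in Q since 319 is squarefree and ≠ 1. Hence x^2 - 44x + 165 is irreducible over Q and is the minimal polynomial of α.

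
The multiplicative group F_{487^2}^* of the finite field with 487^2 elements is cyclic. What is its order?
|F_{487^2}^*| = 237168

F_{487^2} has 487^2 = 237169 elements; its multiplicative group consists of all nonzero elements, so |F_{487^2}^*| = 237169 - 1 = 237168. (It is cyclic since any finite subgroup of the multiplicative group of a field is cyclic.)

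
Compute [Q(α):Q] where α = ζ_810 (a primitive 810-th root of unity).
[Q(α):Q] = 216

The minimal polynomial of ζ_810 over Q is the 810-th cyclotomic polynomial Φ_810(x), which is irreducible over Q and has degree φ(810) = 216. Hence [Q(α):Q] = φ(810) = 216.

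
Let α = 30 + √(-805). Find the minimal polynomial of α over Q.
m_α(x) = x^2 - 60x + 1705

From α - 30 = √(-805), squaring gives (α - 30)^2 = -805, i.e. α^2 - 60α + 900 = -805, so α^2 - 60α + 1705 = 0. The discriminant of x^2 - 60x + 1705 is (-60)^2 - 4·(1705) = 3600 - 6820 = -3220, and 4·(-805) is not a perfect square in Q since -805 is squarefree and ≠ 1. Hence x^2 - 60x + 1705 is irreducible over Q and is the minimal polynomial of α.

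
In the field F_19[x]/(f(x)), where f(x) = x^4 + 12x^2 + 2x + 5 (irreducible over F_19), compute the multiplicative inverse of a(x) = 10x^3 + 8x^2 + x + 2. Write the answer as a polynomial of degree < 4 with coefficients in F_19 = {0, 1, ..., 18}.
a(x)^(-1) ≡ 15x^3 + 13x^2 + 16 (mod f(x))

Since f is irreducible over F_19, F_19[x]/(f) is a field and a(x) ≠ 0 has an inverse. Apply the extended Euclidean algorithm to f(x) and a(x) in F_19[x]: f(x) = (2x + 6)·a(x) + (11x + 12);  a(x) = (13x^2 + 9x + 11)·(11x + 12) + (3). The last nonzero remainder is the constant 3 = gcd(f, a) in F_19. Back-substituting through the division chain expresses 3 = s(x)·a(x) + t(x)·f(x) with s(x) ≡ 7x^3 + x^2 + 10 (mod f), so (7x^3 + x^2 + 10)·a(x) ≡ 3 (mod f). Multiplying by 3^(-1) ≡ 13 in F_19 gives a(x)^(-1) ≡ 13·(7x^3 + x^2 + 10) ≡ 15x^3 + 13x^2 + 16 (mod f). Check: (10x^3 + 8x^2 + x + 2)·(15x^3 + 13x^2 + 16) = 17x^6 + 3x^5 + 5x^4 + 13x^3 + 2x^2 + 16x + 13 ≡ 1 (mod x^4 + 12x^2 + 2x + 5).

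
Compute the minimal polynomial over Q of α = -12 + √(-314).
m_α(x) = x^2 + 24x + 458

From α + 12 = √(-314), squaring gives (α + 12)^2 = -314, i.e. α^2 + 24α + 144 = -314, so α^2 + 24α + 458 = 0. The discriminant of x^2 + 24x + 458 is (24)^2 - 4·(458) = 576 - 1832 = -1256, and 4·(-314) is not a perfect square in Q since -314 is squarefree and ≠ 1. Hence x^2 + 24x + 458 is irreducible over Q and is the minimal polynomial of α.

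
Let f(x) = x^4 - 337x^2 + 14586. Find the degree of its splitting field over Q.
[K : Q] = 4

Solving the quadratic in x^2: x^2 = (337 ± √(337^2 - 4·14586))/2 = (337 ± √55225)/2 = (337 ± 235)/2, giving x^2 = 51 or x^2 = 286. So f(x) = (x^2 - 51)(x^2 - 286) and the roots of f are ±√51, ±√286. Hence the splitting field is K = Q(√51, √286). Since 51 and 286 are distinct squarefree integers > 1, their product 14586 is not a perfect square, so √286 ∉ Q(√51). By the tower law [K:Q] = [Q(√51,√286):Q(√51)] · [Q(√51):Q] = 2 · 2 = 4.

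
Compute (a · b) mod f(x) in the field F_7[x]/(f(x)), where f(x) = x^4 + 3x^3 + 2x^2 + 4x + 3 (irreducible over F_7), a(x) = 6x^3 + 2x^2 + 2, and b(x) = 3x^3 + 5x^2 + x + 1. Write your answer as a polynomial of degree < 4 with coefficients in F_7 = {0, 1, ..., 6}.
a · b ≡ 2x^3 + 4x^2 + 4x + 5 (mod f(x))

Multiply in F_7[x]: a(x)·b(x) = (6x^3 + 2x^2 + 2)·(3x^3 + 5x^2 + x + 1) = 4x^6 + x^5 + 2x^4 + 5x^2 + 2x + 2. This has degree ≥ 4, so divide by f(x) over F_7: 4x^6 + x^5 + 2x^4 + 5x^2 + 2x + 2 = (4x^2 + 3x + 6)·(x^4 + 3x^3 + 2x^2 + 4x + 3) + (2x^3 + 4x^2 + 4x + 5). Hence a·b ≡ 2x^3 + 4x^2 + 4x + 5 (mod f). (F_7[x]/(f) is a field with 7^4 = 2401 elements since f is irreducible of degree 4.)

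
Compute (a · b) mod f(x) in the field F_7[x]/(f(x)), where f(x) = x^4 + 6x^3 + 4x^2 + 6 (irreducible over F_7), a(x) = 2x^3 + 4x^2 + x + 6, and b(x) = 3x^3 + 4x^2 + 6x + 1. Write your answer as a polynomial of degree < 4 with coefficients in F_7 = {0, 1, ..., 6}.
a · b ≡ 5x^3 + 6x^2 + 4 (mod f(x))

Multiply in F_7[x]: a(x)·b(x) = (2x^3 + 4x^2 + x + 6)·(3x^3 + 4x^2 + 6x + 1) = 6x^6 + 6x^5 + 3x^4 + 6x^3 + 6x^2 + 2x + 6. This has degree ≥ 4, so divide by f(x) over F_7: 6x^6 + 6x^5 + 3x^4 + 6x^3 + 6x^2 + 2x + 6 = (6x^2 + 5x + 5)·(x^4 + 6x^3 + 4x^2 + 6) + (5x^3 + 6x^2 + 4). Hence a·b ≡ 5x^3 + 6x^2 + 4 (mod f). (F_7[x]/(f) is a field with 7^4 = 2401 elements since f is irreducible of degree 4.)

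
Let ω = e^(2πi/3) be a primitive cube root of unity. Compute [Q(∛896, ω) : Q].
[Q(∛896, ω) : Q] = 6

[Q(∛896):Q] = 3 (min poly x^3 - 896, irreducible since 896 is not a perfect cube). [Q(ω):Q] = 2 (min poly x^2 + x + 1). Since Q(∛896) ⊂ R and ω ∉ R, we have ω ∉ Q(∛896), so x^2 + x + 1 remains irreducible over Q(∛896) and [Q(∛896, ω) : Q(∛896)] = 2. By the tower law, [Q(∛896, ω) : Q] = 3 · 2 = 6. (In fact Q(∛896, ω) is the splitting field of x^3 - 896 over Q.)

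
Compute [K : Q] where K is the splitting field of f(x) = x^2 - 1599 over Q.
[K : Q] = 2

f(x) = x^2 - 1599 factors as (x - √1599)(x + √1599). The splitting field is K = Q(√1599). Since 1599 is squarefree and > 1, it is not a perfect square, so x^2 - 1599 is irreducible over Q and [Q(√1599) : Q] = 2. Hence [K : Q] = 2.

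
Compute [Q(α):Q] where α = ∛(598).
[Q(α):Q] = 3

The minimal polynomial of α is x^3 - 598, irreducible over Q since 598 is not a perfect cube (so x^3 - 598 has no rational root). Hence [Q(α):Q] = deg(m_α) = 3.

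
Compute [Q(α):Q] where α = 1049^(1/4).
[Q(α):Q] = 4

α is a root of x^4 - 1049. By Eisenstein's criterion at the prime p = 1049 (which divides the constant term 1049 but p^2 = 1100401 does not, since 1049 is squarefree), x^4 - 1049 is irreducible over Q. Hence [Q(α):Q] = 4.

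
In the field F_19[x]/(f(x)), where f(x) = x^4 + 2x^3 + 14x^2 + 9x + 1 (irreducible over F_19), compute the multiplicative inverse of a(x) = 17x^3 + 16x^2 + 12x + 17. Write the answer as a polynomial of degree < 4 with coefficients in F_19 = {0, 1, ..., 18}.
a(x)^(-1) ≡ 15x^2 + 16x + 8 (mod f(x))

Since f is irreducible over F_19, F_19[x]/(f) is a field and a(x) ≠ 0 has an inverse. Apply the extended Euclidean algorithm to f(x) and a(x) in F_19[x]: f(x) = (9x + 14)·a(x) + (5x^2 + 11x + 10);  a(x) = (11x + 17)·(5x^2 + 11x + 10) + (18). The last nonzero remainder is the constant 18 = gcd(f, a) in F_19. Back-substituting through the division chain expresses 18 = s(x)·a(x) + t(x)·f(x) with s(x) ≡ 4x^2 + 3x + 11 (mod f), so (4x^2 + 3x + 11)·a(x) ≡ 18 (mod f). Multiplying by 18^(-1) ≡ 18 in F_19 gives a(x)^(-1) ≡ 18·(4x^2 + 3x + 11) ≡ 15x^2 + 16x + 8 (mod f). Check: (17x^3 + 16x^2 + 12x + 17)·(15x^2 + 16x + 8) = 8x^5 + 18x^4 + 2x^3 + 5x^2 + 7x + 3 ≡ 1 (mod x^4 + 2x^3 + 14x^2 + 9x + 1).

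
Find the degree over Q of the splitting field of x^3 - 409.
[K : Q] = 6

The roots of x^3 - 409 are ∛409, ω∛409, ω^2∛409 where ω = e^(2πi/3) is a primitive cube root of unity, so K = Q(∛409, ω). Now [Q(∛409):Q] = 3 (since 409 is not a perfect cube, x^3 - 409 is irreducible) and [Q(ω):Q] = 2. Both 2 and 3 divide [K:Q], and [K:Q] ≤ 3·2 = 6, so [K:Q] = 6. (Equivalently: Q(∛409) ⊂ R but ω ∉ R, so [K : Q(∛409)] = 2.)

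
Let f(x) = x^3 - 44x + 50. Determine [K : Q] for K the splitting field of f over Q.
[K : Q] = 6

By the rational root test, any rational root of the monic integer polynomial f(x) = x^3 - 44x + 50 must be an integer dividing the constant term 50, i.e. one of ±{1, 2, 5, 10, 25, 50}. Evaluating: f(1) = 7, f(-1) = 93, f(2) = -30, f(-2) = 130, f(5) = -45, f(-5) = 145, f(10) = 610, f(-10) = -510, f(25) = 14575, f(-25) = -14475, f(50) = 122850, f(-50) = -122750; none is 0, so f has no rational root and is therefore irreducible over Q (a cubic with no linear factor over a field is irreducible). For an irreducible cubic, the Galois group is A_3 or S_3 according as the discriminant disc(f) = -4a^3 - 27b^2 = -4·(-44)^3 - 27·(50)^2 = 273236 is or is not a square in Q. Here disc(f) = 273236 is not a perfect square in Q, so the Galois group of f over Q is not contained in A_3 and must be all of S_3. The splitting field has degree |S_3| = 6 over Q, so [K : Q] = 6.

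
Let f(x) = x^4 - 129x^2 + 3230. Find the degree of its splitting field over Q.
[K : Q] = 4

Solving the quadratic in x^2: x^2 = (129 ± √(129^2 - 4·3230))/2 = (129 ± √3721)/2 = (129 ± 61)/2, giving x^2 = 34 or x^2 = 95. So f(x) = (x^2 - 34)(x^2 - 95) and the roots of f are ±√34, ±√95. Hence the splitting field is K = Q(√34, √95). Since 34 and 95 are distinct squarefree integers > 1, their product 3230 is not a perfect square, so √95 ∉ Q(√34). By the tower law [K:Q] = [Q(√34,√95):Q(√34)] · [Q(√34):Q] = 2 · 2 = 4.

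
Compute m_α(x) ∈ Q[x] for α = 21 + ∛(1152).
m_α(x) = x^3 - 63x^2 + 1323x - 10413

Set β = α - 21 = ∛(1152), so β^3 = 1152. Then (α - 21)^3 - 1152 = 0, i.e. α is a root of g(x) = (x - 21)^3 - 1152 = x^3 - 63x^2 + 1323x - 10413. Since g(x) = h(x - 21) where h(x) = x^3 - 1152, and h is irreducible over Q (because 1152 is not a perfect cube, so h has no rational root, and a monic cubic with no rational root is irreducible), g is also irreducible (irreducibility is preserved under the substitution x → x - 21). Hence m_α(x) = x^3 - 63x^2 + 1323x - 10413.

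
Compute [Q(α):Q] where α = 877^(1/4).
[Q(α):Q] = 4

α is a root of x^4 - 877. By Eisenstein's criterion at the prime p = 877 (which divides the constant term 877 but p^2 = 769129 does not, since 877 is squarefree), x^4 - 877 is irreducible over Q. Hence [Q(α):Q] = 4.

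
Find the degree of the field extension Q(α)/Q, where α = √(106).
[Q(α):Q] = 2

[Q(α):Q] equals the degree of the minimal polynomial of α. Here α^2 = 106 and x^2 - 106 is irreducible (d = 106 is squarefree, ≠ 1, hence not a square), so deg(m_α) = 2. Thus [Q(α):Q] = 2.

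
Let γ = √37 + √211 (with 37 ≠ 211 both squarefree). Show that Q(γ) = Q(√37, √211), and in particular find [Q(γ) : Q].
[Q(γ) : Q] = 4 (equivalently, Q(γ) = Q(√37, √211))

Obviously Q(γ) ⊆ Q(√37, √211), and [Q(√37, √211):Q] = 4 (since 37, 211 are distinct squarefree integers > 1 with 7807 not a perfect square). To show equality we compute the minimal polynomial of γ. From γ = √37 + √211: γ^2 = 37 + 2√(7807) + 211 = 248 + 2√(7807), so γ^2 - 248 = 2√(7807); squaring, (γ^2 - 248)^2 = 4·7807, i.e. γ^4 - 496γ^2 + 61504 - 31228 = 0, i.e. γ^4 - 496γ^2 + 30276 = 0. So γ is a root of x^4 - 496x^2 + 30276. This polynomial is irreducible over Q: it has no rational root (each ±√37 ± √211 is irrational), and any factorization into two quadratics over Q would force √(7807) ∈ Q (pairing opposite roots) or √37, √211 ∈ Q (other pairings), all impossible. Hence [Q(γ):Q] = 4 = [Q(√37, √211):Q], so Q(γ) = Q(√37, √211).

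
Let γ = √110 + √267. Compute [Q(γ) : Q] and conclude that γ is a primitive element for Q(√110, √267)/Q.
[Q(γ) : Q] = 4 (equivalently, Q(γ) = Q(√110, √267))

Obviously Q(γ) ⊆ Q(√110, √267), and [Q(√110, √267):Q] = 4 (since 110, 267 are distinct squarefree integers > 1 with 29370 not a perfect square). To show equality we compute the minimal polynomial of γ. From γ = √110 + √267: γ^2 = 110 + 2√(29370) + 267 = 377 + 2√(29370), so γ^2 - 377 = 2√(29370); squaring, (γ^2 - 377)^2 = 4·29370, i.e. γ^4 - 754γ^2 + 142129 - 117480 = 0, i.e. γ^4 - 754γ^2 + 24649 = 0. So γ is a root of x^4 - 754x^2 + 24649. This polynomial is irreducible over Q: it has no rational root (each ±√110 ± √267 is irrational), and any factorization into two quadratics over Q would force √(29370) ∈ Q (pairing opposite roots) or √110, √267 ∈ Q (other pairings), all impossible. Hence [Q(γ):Q] = 4 = [Q(√110, √267):Q], so Q(γ) = Q(√110, √267).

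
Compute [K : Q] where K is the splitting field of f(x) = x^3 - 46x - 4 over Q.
[K : Q] = 6

By the rational root test, any rational root of the monic integer polynomial f(x) = x^3 - 46x - 4 must be an integer dividing the constant term -4, i.e. one of ±{1, 2, 4}. Evaluating: f(1) = -49, f(-1) = 41, f(2) = -88, f(-2) = 80, f(4) = -124, f(-4) = 116; none is 0, so f has no rational root and is therefore irreducible over Q (a cubic with no linear factor over a field is irreducible). For an irreducible cubic, the Galois group is A_3 or S_3 according as the discriminant disc(f) = -4a^3 - 27b^2 = -4·(-46)^3 - 27·(-4)^2 = 388912 is or is not a square in Q. Here disc(f) = 388912 is not a perfect square in Q, so the Galois group of f over Q is not contained in A_3 and must be all of S_3. The splitting field has degree |S_3| = 6 over Q, so [K : Q] = 6.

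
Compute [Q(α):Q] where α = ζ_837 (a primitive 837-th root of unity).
[Q(α):Q] = 540

The minimal polynomial of ζ_837 over Q is the 837-th cyclotomic polynomial Φ_837(x), which is irreducible over Q and has degree φ(837) = 540. Hence [Q(α):Q] = φ(837) = 540.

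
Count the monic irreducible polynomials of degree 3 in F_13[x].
There are 728 monic irreducible polynomials of degree 3 over F_13

Each element of F_{13^3} that lies in no proper subfield is a root of exactly one monic irreducible of degree 3 over F_13, and each such polynomial has 3 distinct roots in F_{13^3}. By Möbius inversion the count is N_13(3) = (1/3) Σ_{d|3} μ(3/d) · 13^d = (1/3)(μ(3)·13^1 + μ(1)·13^3) = 2184/3 = 728.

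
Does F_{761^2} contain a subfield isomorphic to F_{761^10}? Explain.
No: F_{761^10} is not a subfield of F_{761^2}

F_{p^m} embeds in F_{p^n} iff m | n. Here 10 ∤ 2 (since 2 = 0·10 + 2 with remainder 2 ≠ 0), so F_{761^10} is not a subfield of F_{761^2}. Equivalently: if it were, the tower law would give 10 = [F_{761^10}:F_761] dividing [F_{761^2}:F_761] = 2, contradiction.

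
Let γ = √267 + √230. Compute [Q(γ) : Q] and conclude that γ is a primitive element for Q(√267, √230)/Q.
[Q(γ) : Q] = 4 (equivalently, Q(γ) = Q(√267, √230))

Obviously Q(γ) ⊆ Q(√267, √230), and [Q(√267, √230):Q] = 4 (since 267, 230 are distinct squarefree integers > 1 with 61410 not a perfect square). To show equality we compute the minimal polynomial of γ. From γ = √267 + √230: γ^2 = 267 + 2√(61410) + 230 = 497 + 2√(61410), so γ^2 - 497 = 2√(61410); squaring, (γ^2 - 497)^2 = 4·61410, i.e. γ^4 - 994γ^2 + 247009 - 245640 = 0, i.e. γ^4 - 994γ^2 + 1369 = 0. So γ is a root of x^4 - 994x^2 + 1369. This polynomial is irreducible over Q: it has no rational root (each ±√267 ± √230 is irrational), and any factorization into two quadratics over Q would force √(61410) ∈ Q (pairing opposite roots) or √267, √230 ∈ Q (other pairings), all impossible. Hence [Q(γ):Q] = 4 = [Q(√267, √230):Q], so Q(γ) = Q(√267, √230).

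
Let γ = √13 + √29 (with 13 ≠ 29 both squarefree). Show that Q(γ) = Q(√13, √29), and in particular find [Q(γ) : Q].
[Q(γ) : Q] = 4 (equivalently, Q(γ) = Q(√13, √29))

Obviously Q(γ) ⊆ Q(√13, √29), and [Q(√13, √29):Q] = 4 (since 13, 29 are distinct squarefree integers > 1 with 377 not a perfect square). To show equality we compute the minimal polynomial of γ. From γ = √13 + √29: γ^2 = 13 + 2√(377) + 29 = 42 + 2√(377), so γ^2 - 42 = 2√(377); squaring, (γ^2 - 42)^2 = 4·377, i.e. γ^4 - 84γ^2 + 1764 - 1508 = 0, i.e. γ^4 - 84γ^2 + 256 = 0. So γ is a root of x^4 - 84x^2 + 256. This polynomial is irreducible over Q: it has no rational root (each ±√13 ± √29 is irrational), and any factorization into two quadratics over Q would force √(377) ∈ Q (pairing opposite roots) or √13, √29 ∈ Q (other pairings), all impossible. Hence [Q(γ):Q] = 4 = [Q(√13, √29):Q], so Q(γ) = Q(√13, √29).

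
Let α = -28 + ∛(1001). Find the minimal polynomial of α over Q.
m_α(x) = x^3 + 84x^2 + 2352x + 20951

Set β = α + 28 = ∛(1001), so β^3 = 1001. Then (α + 28)^3 - 1001 = 0, i.e. α is a root of g(x) = (x + 28)^3 - 1001 = x^3 + 84x^2 + 2352x + 20951. Since g(x) = h(x + 28) where h(x) = x^3 - 1001, and h is irreducible over Q (because 1001 is not a perfect cube, so h has no rational root, and a monic cubic with no rational root is irreducible), g is also irreducible (irreducibility is preserved under the substitution x → x + 28). Hence m_α(x) = x^3 + 84x^2 + 2352x + 20951.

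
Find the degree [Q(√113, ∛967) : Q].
[Q(√113, ∛967) : Q] = 6

Let L = Q(√113, ∛967). Since Q(√113) ⊂ L and [Q(√113):Q] = 2, the tower law gives 2 | [L:Q]. Likewise Q(∛967) ⊂ L with [Q(∛967):Q] = 3 (because 967 is not a perfect cube), so 3 | [L:Q]. As gcd(2,3) = 1, [L:Q] is divisible by 6. Conversely L is generated over Q by √113 and ∛967, so [L:Q] ≤ 2·3 = 6. Therefore [Q(√113, ∛967) : Q] = 6.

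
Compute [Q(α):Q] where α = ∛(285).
[Q(α):Q] = 3

The minimal polynomial of α is x^3 - 285, irreducible over Q since 285 is not a perfect cube (so x^3 - 285 has no rational root). Hence [Q(α):Q] = deg(m_α) = 3.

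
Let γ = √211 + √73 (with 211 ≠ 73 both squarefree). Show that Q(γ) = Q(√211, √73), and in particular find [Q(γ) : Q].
[Q(γ) : Q] = 4 (equivalently, Q(γ) = Q(√211, √73))

Obviously Q(γ) ⊆ Q(√211, √73), and [Q(√211, √73):Q] = 4 (since 211, 73 are distinct squarefree integers > 1 with 15403 not a perfect square). To show equality we compute the minimal polynomial of γ. From γ = √211 + √73: γ^2 = 211 + 2√(15403) + 73 = 284 + 2√(15403), so γ^2 - 284 = 2√(15403); squaring, (γ^2 - 284)^2 = 4·15403, i.e. γ^4 - 568γ^2 + 80656 - 61612 = 0, i.e. γ^4 - 568γ^2 + 19044 = 0. So γ is a root of x^4 - 568x^2 + 19044. This polynomial is irreducible over Q: it has no rational root (each ±√211 ± √73 is irrational), and any factorization into two quadratics over Q would force √(15403) ∈ Q (pairing opposite roots) or √211, √73 ∈ Q (other pairings), all impossible. Hence [Q(γ):Q] = 4 = [Q(√211, √73):Q], so Q(γ) = Q(√211, √73).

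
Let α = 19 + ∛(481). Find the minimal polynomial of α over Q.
m_α(x) = x^3 - 57x^2 + 1083x - 7340

Set β = α - 19 = ∛(481), so β^3 = 481. Then (α - 19)^3 - 481 = 0, i.e. α is a root of g(x) = (x - 19)^3 - 481 = x^3 - 57x^2 + 1083x - 7340. Since g(x) = h(x - 19) where h(x) = x^3 - 481, and h is irreducible over Q (because 481 is not a perfect cube, so h has no rational root, and a monic cubic with no rational root is irreducible), g is also irreducible (irreducibility is preserved under the substitution x → x - 19). Hence m_α(x) = x^3 - 57x^2 + 1083x - 7340.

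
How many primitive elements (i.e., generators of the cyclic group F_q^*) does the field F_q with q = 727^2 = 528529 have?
There are φ(528528) = 126720 primitive elements

F_q^* is cyclic of order q - 1 = 528528. A cyclic group of order m has exactly φ(m) generators. Here m = 528528 = 2^4 · 3 · 7 · 11^2 · 13, so the number of primitive elements is φ(528528) = 126720.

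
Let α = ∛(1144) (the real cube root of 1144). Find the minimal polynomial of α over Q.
m_α(x) = x^3 - 1144

α satisfies α^3 = 1144, so x^3 - 1144 annihilates α. By the rational root test, a rational root p/q (in lowest terms) of x^3 - 1144 would satisfy p^3 = 1144 q^3, forcing q = 1 and p^3 = 1144; but 1144 is not a perfect cube, contradiction. A monic cubic over Q with no rational root is irreducible (any nontrivial factorization would include a linear factor). Hence x^3 - 1144 is the minimal polynomial of α, and in particular [Q(α):Q] = 3.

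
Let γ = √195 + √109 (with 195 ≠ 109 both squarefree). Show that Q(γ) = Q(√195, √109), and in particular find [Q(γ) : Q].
[Q(γ) : Q] = 4 (equivalently, Q(γ) = Q(√195, √109))

Obviously Q(γ) ⊆ Q(√195, √109), and [Q(√195, √109):Q] = 4 (since 195, 109 are distinct squarefree integers > 1 with 21255 not a perfect square). To show equality we compute the minimal polynomial of γ. From γ = √195 + √109: γ^2 = 195 + 2√(21255) + 109 = 304 + 2√(21255), so γ^2 - 304 = 2√(21255); squaring, (γ^2 - 304)^2 = 4·21255, i.e. γ^4 - 608γ^2 + 92416 - 85020 = 0, i.e. γ^4 - 608γ^2 + 7396 = 0. So γ is a root of x^4 - 608x^2 + 7396. This polynomial is irreducible over Q: it has no rational root (each ±√195 ± √109 is irrational), and any factorization into two quadratics over Q would force √(21255) ∈ Q (pairing opposite roots) or √195, √109 ∈ Q (other pairings), all impossible. Hence [Q(γ):Q] = 4 = [Q(√195, √109):Q], so Q(γ) = Q(√195, √109).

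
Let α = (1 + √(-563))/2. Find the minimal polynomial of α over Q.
m_α(x) = x^2 - x + 141

From 2α - 1 = √(-563), squaring gives (2α - 1)^2 = -563, i.e. 4α^2 - 4α + 1 = -563, so α^2 - α + (1 + 563)/4 = 0. Since -563 ≡ 1 (mod 4), (1 + 563)/4 = 141 ∈ Z. The polynomial x^2 - x + 141 has discriminant 1 - 4·(141) = -563, which is not a perfect square in Q (d = -563 is squarefree and ≠ 1), so x^2 - x + 141 is irreducible over Q. It is the minimal polynomial of α.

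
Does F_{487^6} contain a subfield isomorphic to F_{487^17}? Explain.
No: F_{487^17} is not a subfield of F_{487^6}

F_{p^m} embeds in F_{p^n} iff m | n. Here 17 ∤ 6 (since 6 = 0·17 + 6 with remainder 6 ≠ 0), so F_{487^17} is not a subfield of F_{487^6}. Equivalently: if it were, the tower law would give 17 = [F_{487^17}:F_487] dividing [F_{487^6}:F_487] = 6, contradiction.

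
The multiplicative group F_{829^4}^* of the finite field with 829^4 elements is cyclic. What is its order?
|F_{829^4}^*| = 472300192080

F_{829^4} has 829^4 = 472300192081 elements; its multiplicative group consists of all nonzero elements, so |F_{829^4}^*| = 472300192081 - 1 = 472300192080. (It is cyclic since any finite subgroup of the multiplicative group of a field is cyclic.)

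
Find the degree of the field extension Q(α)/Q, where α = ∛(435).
[Q(α):Q] = 3

The minimal polynomial of α is x^3 - 435, irreducible over Q since 435 is not a perfect cube (so x^3 - 435 has no rational root). Hence [Q(α):Q] = deg(m_α) = 3.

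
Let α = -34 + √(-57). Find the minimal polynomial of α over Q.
m_α(x) = x^2 + 68x + 1213

From α + 34 = √(-57), squaring gives (α + 34)^2 = -57, i.e. α^2 + 68α + 1156 = -57, so α^2 + 68α + 1213 = 0. The discriminant of x^2 + 68x + 1213 is (68)^2 - 4·(1213) = 4624 - 4852 = -228, and 4·(-57) is not a perfect square in Q since -57 is squarefree and ≠ 1. Hence x^2 + 68x + 1213 is irreducible over Q and is the minimal polynomial of α.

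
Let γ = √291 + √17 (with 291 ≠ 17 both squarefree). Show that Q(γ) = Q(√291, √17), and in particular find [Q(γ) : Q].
[Q(γ) : Q] = 4 (equivalently, Q(γ) = Q(√291, √17))

Obviously Q(γ) ⊆ Q(√291, √17), and [Q(√291, √17):Q] = 4 (since 291, 17 are distinct squarefree integers > 1 with 4947 not a perfect square). To show equality we compute the minimal polynomial of γ. From γ = √291 + √17: γ^2 = 291 + 2√(4947) + 17 = 308 + 2√(4947), so γ^2 - 308 = 2√(4947); squaring, (γ^2 - 308)^2 = 4·4947, i.e. γ^4 - 616γ^2 + 94864 - 19788 = 0, i.e. γ^4 - 616γ^2 + 75076 = 0. So γ is a root of x^4 - 616x^2 + 75076. This polynomial is irreducible over Q: it has no rational root (each ±√291 ± √17 is irrational), and any factorization into two quadratics over Q would force √(4947) ∈ Q (pairing opposite roots) or √291, √17 ∈ Q (other pairings), all impossible. Hence [Q(γ):Q] = 4 = [Q(√291, √17):Q], so Q(γ) = Q(√291, √17).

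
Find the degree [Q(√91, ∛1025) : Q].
[Q(√91, ∛1025) : Q] = 6

Let L = Q(√91, ∛1025). Since Q(√91) ⊂ L and [Q(√91):Q] = 2, the tower law gives 2 | [L:Q]. Likewise Q(∛1025) ⊂ L with [Q(∛1025):Q] = 3 (because 1025 is not a perfect cube), so 3 | [L:Q]. As gcd(2,3) = 1, [L:Q] is divisible by 6. Conversely L is generated over Q by √91 and ∛1025, so [L:Q] ≤ 2·3 = 6. Therefore [Q(√91, ∛1025) : Q] = 6.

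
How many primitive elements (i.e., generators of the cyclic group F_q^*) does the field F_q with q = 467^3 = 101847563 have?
There are φ(101847562) = 48032352 primitive elements

F_q^* is cyclic of order q - 1 = 101847562. A cyclic group of order m has exactly φ(m) generators. Here m = 101847562 = 2 · 19 · 233 · 11503, so the number of primitive elements is φ(101847562) = 48032352.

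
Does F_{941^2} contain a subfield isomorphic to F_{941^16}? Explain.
No: F_{941^16} is not a subfield of F_{941^2}

F_{p^m} embeds in F_{p^n} iff m | n. Here 16 ∤ 2 (since 2 = 0·16 + 2 with remainder 2 ≠ 0), so F_{941^16} is not a subfield of F_{941^2}. Equivalently: if it were, the tower law would give 16 = [F_{941^16}:F_941] dividing [F_{941^2}:F_941] = 2, contradiction.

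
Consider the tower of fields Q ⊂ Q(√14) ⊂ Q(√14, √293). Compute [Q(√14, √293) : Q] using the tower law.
[Q(√14, √293) : Q] = 4

[Q(√14):Q] = 2 (min poly x^2 - 14, irreducible since 14 is squarefree > 1). For the top step, suppose √293 ∈ Q(√14), say √293 = c + d√14 with c, d ∈ Q. Squaring: 293 = c^2 + 14d^2 + 2cd√14. Since √14 ∉ Q this forces 2cd = 0. If d = 0 then √293 = c ∈ Q, contradicting 293 squarefree > 1. If c = 0 then 293 = 14d^2, so 14·293 = (14d)^2 is a perfect square in Q — but 14·293 = 4102 is not a perfect square (since 14 and 293 are distinct squarefree integers). Contradiction. Hence √293 ∉ Q(√14), so x^2 - 293 stays irreducible over Q(√14) and [Q(√14, √293) : Q(√14)] = 2. By the tower law, [Q(√14, √293) : Q] = 2 · 2 = 4.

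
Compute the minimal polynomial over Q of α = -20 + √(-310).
m_α(x) = x^2 + 40x + 710

From α + 20 = √(-310), squaring gives (α + 20)^2 = -310, i.e. α^2 + 40α + 400 = -310, so α^2 + 40α + 710 = 0. The discriminant of x^2 + 40x + 710 is (40)^2 - 4·(710) = 1600 - 2840 = -1240, and 4·(-310) is not a perfect square in Q since -310 is squarefree and ≠ 1. Hence x^2 + 40x + 710 is irreducible over Q and is the minimal polynomial of α.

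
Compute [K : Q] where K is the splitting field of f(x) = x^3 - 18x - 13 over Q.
[K : Q] = 6

By the rational root test, any rational root of the monic integer polynomial f(x) = x^3 - 18x - 13 must be an integer dividing the constant term -13, i.e. one of ±{1, 13}. Evaluating: f(1) = -30, f(-1) = 4, f(13) = 1950, f(-13) = -1976; none is 0, so f has no rational root and is therefore irreducible over Q (a cubic with no linear factor over a field is irreducible). For an irreducible cubic, the Galois group is A_3 or S_3 according as the discriminant disc(f) = -4a^3 - 27b^2 = -4·(-18)^3 - 27·(-13)^2 = 18765 is or is not a square in Q. Here disc(f) = 18765 is not a perfect square in Q, so the Galois group of f over Q is not contained in A_3 and must be all of S_3. The splitting field has degree |S_3| = 6 over Q, so [K : Q] = 6.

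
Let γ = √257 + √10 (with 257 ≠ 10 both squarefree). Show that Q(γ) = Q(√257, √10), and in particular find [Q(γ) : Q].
[Q(γ) : Q] = 4 (equivalently, Q(γ) = Q(√257, √10))

Obviously Q(γ) ⊆ Q(√257, √10), and [Q(√257, √10):Q] = 4 (since 257, 10 are distinct squarefree integers > 1 with 2570 not a perfect square). To show equality we compute the minimal polynomial of γ. From γ = √257 + √10: γ^2 = 257 + 2√(2570) + 10 = 267 + 2√(2570), so γ^2 - 267 = 2√(2570); squaring, (γ^2 - 267)^2 = 4·2570, i.e. γ^4 - 534γ^2 + 71289 - 10280 = 0, i.e. γ^4 - 534γ^2 + 61009 = 0. So γ is a root of x^4 - 534x^2 + 61009. This polynomial is irreducible over Q: it has no rational root (each ±√257 ± √10 is irrational), and any factorization into two quadratics over Q would force √(2570) ∈ Q (pairing opposite roots) or √257, √10 ∈ Q (other pairings), all impossible. Hence [Q(γ):Q] = 4 = [Q(√257, √10):Q], so Q(γ) = Q(√257, √10).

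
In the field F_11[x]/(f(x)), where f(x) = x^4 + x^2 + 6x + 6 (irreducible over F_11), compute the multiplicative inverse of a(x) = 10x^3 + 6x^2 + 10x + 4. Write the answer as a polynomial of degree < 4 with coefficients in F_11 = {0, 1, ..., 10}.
a(x)^(-1) ≡ x^3 + 2x^2 + 3x (mod f(x))

Since f is irreducible over F_11, F_11[x]/(f) is a field and a(x) ≠ 0 has an inverse. Apply the extended Euclidean algorithm to f(x) and a(x) in F_11[x]: f(x) = (10x + 5)·a(x) + (3x^2 + 4x + 8);  a(x) = (7x)·(3x^2 + 4x + 8) + (9x + 4);  (3x^2 + 4x + 8) = (4x + 6)·(9x + 4) + (6). The last nonzero remainder is the constant 6 = gcd(f, a) in F_11. Back-substituting through the division chain expresses 6 = s(x)·a(x) + t(x)·f(x) with s(x) ≡ 6x^3 + x^2 + 7x (mod f), so (6x^3 + x^2 + 7x)·a(x) ≡ 6 (mod f). Multiplying by 6^(-1) ≡ 2 in F_11 gives a(x)^(-1) ≡ 2·(6x^3 + x^2 + 7x) ≡ x^3 + 2x^2 + 3x (mod f). Check: (10x^3 + 6x^2 + 10x + 4)·(x^3 + 2x^2 + 3x) = 10x^6 + 4x^5 + 8x^4 + 9x^3 + 5x^2 + x ≡ 1 (mod x^4 + x^2 + 6x + 6).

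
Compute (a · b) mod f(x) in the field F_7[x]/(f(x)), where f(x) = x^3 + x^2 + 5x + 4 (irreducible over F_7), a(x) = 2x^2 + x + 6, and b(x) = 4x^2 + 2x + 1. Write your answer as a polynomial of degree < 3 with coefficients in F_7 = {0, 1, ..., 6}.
a · b ≡ 2x^2 + 2x + 6 (mod f(x))

Multiply in F_7[x]: a(x)·b(x) = (2x^2 + x + 6)·(4x^2 + 2x + 1) = x^4 + x^3 + 6x + 6. This has degree ≥ 3, so divide by f(x) over F_7: x^4 + x^3 + 6x + 6 = (x)·(x^3 + x^2 + 5x + 4) + (2x^2 + 2x + 6). Hence a·b ≡ 2x^2 + 2x + 6 (mod f). (F_7[x]/(f) is a field with 7^3 = 343 elements since f is irreducible of degree 3.)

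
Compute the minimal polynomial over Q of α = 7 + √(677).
m_α(x) = x^2 - 14x - 628

From α - 7 = √(677), squaring gives (α - 7)^2 = 677, i.e. α^2 - 14α + 49 = 677, so α^2 - 14α - 628 = 0. The discriminant of x^2 - 14x - 628 is (-14)^2 - 4·(-628) = 196 + 2512 = 2708, and 4·(677) is not a perfect square in Q since 677 is squarefree and ≠ 1. Hence x^2 - 14x - 628 is irreducible over Q and is the minimal polynomial of α.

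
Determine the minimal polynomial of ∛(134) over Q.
m_α(x) = x^3 - 134

α satisfies α^3 = 134, so x^3 - 134 annihilates α. By the rational root test, a rational root p/q (in lowest terms) of x^3 - 134 would satisfy p^3 = 134 q^3, forcing q = 1 and p^3 = 134; but 134 is not a perfect cube, contradiction. A monic cubic over Q with no rational root is irreducible (any nontrivial factorization would include a linear factor). Hence x^3 - 134 is the minimal polynomial of α, and in particular [Q(α):Q] = 3.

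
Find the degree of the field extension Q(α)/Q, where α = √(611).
[Q(α):Q] = 2

[Q(α):Q] equals the degree of the minimal polynomial of α. Here α^2 = 611 and x^2 - 611 is irreducible (d = 611 is squarefree, ≠ 1, hence not a square), so deg(m_α) = 2. Thus [Q(α):Q] = 2.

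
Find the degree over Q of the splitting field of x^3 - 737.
[K : Q] = 6

The roots of x^3 - 737 are ∛737, ω∛737, ω^2∛737 where ω = e^(2πi/3) is a primitive cube root of unity, so K = Q(∛737, ω). Now [Q(∛737):Q] = 3 (since 737 is not a perfect cube, x^3 - 737 is irreducible) and [Q(ω):Q] = 2. Both 2 and 3 divide [K:Q], and [K:Q] ≤ 3·2 = 6, so [K:Q] = 6. (Equivalently: Q(∛737) ⊂ R but ω ∉ R, so [K : Q(∛737)] = 2.)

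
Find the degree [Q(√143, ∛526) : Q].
[Q(√143, ∛526) : Q] = 6

Let L = Q(√143, ∛526). Since Q(√143) ⊂ L and [Q(√143):Q] = 2, the tower law gives 2 | [L:Q]. Likewise Q(∛526) ⊂ L with [Q(∛526):Q] = 3 (because 526 is not a perfect cube), so 3 | [L:Q]. As gcd(2,3) = 1, [L:Q] is divisible by 6. Conversely L is generated over Q by √143 and ∛526, so [L:Q] ≤ 2·3 = 6. Therefore [Q(√143, ∛526) : Q] = 6.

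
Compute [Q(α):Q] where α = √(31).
[Q(α):Q] = 2

[Q(α):Q] equals the degree of the minimal polynomial of α. Here α^2 = 31 and x^2 - 31 is irreducible (d = 31 is squarefree, ≠ 1, hence not a square), so deg(m_α) = 2. Thus [Q(α):Q] = 2.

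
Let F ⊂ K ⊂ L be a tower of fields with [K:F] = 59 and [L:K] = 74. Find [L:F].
[L:F] = 4366

The tower law says that for any tower of field extensions F ⊂ K ⊂ L with finite degrees, [L:F] = [L:K] · [K:F]. Here this gives [L:F] = 74 · 59 = 4366.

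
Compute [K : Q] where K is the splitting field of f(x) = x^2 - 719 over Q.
[K : Q] = 2

f(x) = x^2 - 719 factors as (x - √719)(x + √719). The splitting field is K = Q(√719). Since 719 is squarefree and > 1, it is not a perfect square, so x^2 - 719 is irreducible over Q and [Q(√719) : Q] = 2. Hence [K : Q] = 2.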